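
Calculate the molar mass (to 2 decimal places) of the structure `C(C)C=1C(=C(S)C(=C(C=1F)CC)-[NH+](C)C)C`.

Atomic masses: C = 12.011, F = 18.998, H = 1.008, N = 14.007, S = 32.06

242.38

Molecular formula: C13H21FNS+.
M = 13×12.011 + 1×18.998 + 21×1.008 + 1×14.007 + 1×32.06 = 242.38 g/mol.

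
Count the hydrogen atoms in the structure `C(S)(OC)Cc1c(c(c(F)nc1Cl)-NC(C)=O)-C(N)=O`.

Hydrogens are implicit in SMILES; fill each atom to its normal valence:
  5 × C (aromatic): no H
  3 × O: no H
  2 × C: 3 H each → 6
  2 × C: no H
  1 × C: 2 H
  1 × C: 1 H
  1 × Cl: no H
  1 × F: no H
  1 × N: 2 H
  1 × N: 1 H
  1 × N (aromatic): no H
  1 × S: 1 H
  Total hydrogens = 13.

13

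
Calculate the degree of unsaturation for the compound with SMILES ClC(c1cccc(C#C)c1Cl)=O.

7

Molecular formula from the SMILES: C9H4Cl2O.
DoU = (2C + 2 + N − H − X)/2 = (2·9 + 2 + 0 − 4 − 2)/2 = 14/2 = 7.
(Structurally: 1 ring(s) + 6 π bond(s) = 7.)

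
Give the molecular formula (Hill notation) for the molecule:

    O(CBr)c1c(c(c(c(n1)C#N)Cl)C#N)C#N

Heavy atoms from the SMILES: 1 Br, 9 C, 1 Cl, 4 N, 1 O.
Implicit hydrogens by atom environment:
  5 × C (aromatic): no H
  3 × C: no H
  3 × N: no H
  1 × Br: no H
  1 × C: 2 H
  1 × Cl: no H
  1 × N (aromatic): no H
  1 × O: no H
  Total hydrogens = 2.
Molecular formula: C9H2BrClN4O

C9H2BrClN4O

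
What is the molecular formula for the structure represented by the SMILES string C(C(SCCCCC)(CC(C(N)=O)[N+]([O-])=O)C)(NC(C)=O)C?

C14H27N3O4S

Heavy atoms from the SMILES: 14 C, 3 N, 4 O, 1 S.
Implicit hydrogens by atom environment:
  5 × C: 2 H each → 10
  4 × C: 3 H each → 12
  3 × C: no H
  3 × O: no H
  2 × C: 1 H each → 2
  1 × N: 2 H
  1 × N: 1 H
  1 × N (charge +1): no H
  1 × O (charge -1): no H
  1 × S: no H
  Total hydrogens = 27.
Molecular formula: C14H27N3O4S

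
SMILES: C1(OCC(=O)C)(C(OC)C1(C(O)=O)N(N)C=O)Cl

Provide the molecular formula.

C9H13ClN2O6

Heavy atoms from the SMILES: 9 C, 1 Cl, 2 N, 6 O.
Implicit hydrogens by atom environment:
  5 × O: no H
  4 × C: no H
  2 × C: 3 H each → 6
  2 × C: 1 H each → 2
  1 × C: 2 H
  1 × Cl: no H
  1 × N: 2 H
  1 × N: no H
  1 × O: 1 H
  Total hydrogens = 13.
Molecular formula: C9H13ClN2O6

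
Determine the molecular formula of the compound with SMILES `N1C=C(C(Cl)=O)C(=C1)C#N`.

Heavy atoms from the SMILES: 6 C, 1 Cl, 2 N, 1 O.
Implicit hydrogens by atom environment:
  2 × C (aromatic): 1 H each → 2
  2 × C (aromatic): no H
  2 × C: no H
  1 × Cl: no H
  1 × N (aromatic): 1 H
  1 × N: no H
  1 × O: no H
  Total hydrogens = 3.
Molecular formula: C6H3ClN2O

C6H3ClN2O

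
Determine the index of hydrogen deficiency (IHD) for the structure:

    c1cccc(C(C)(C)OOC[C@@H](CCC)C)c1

Molecular formula from the SMILES: C15H24O2.
DoU = (2C + 2 + N − H − X)/2 = (2·15 + 2 + 0 − 24 − 0)/2 = 8/2 = 4.
(Structurally: 1 ring(s) + 3 π bond(s) = 4.)

4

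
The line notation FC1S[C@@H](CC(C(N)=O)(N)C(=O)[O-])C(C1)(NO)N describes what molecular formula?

Heavy atoms from the SMILES: 8 C, 1 F, 4 N, 4 O, 1 S.
Implicit hydrogens by atom environment:
  4 × C: no H
  3 × N: 2 H each → 6
  2 × C: 2 H each → 4
  2 × C: 1 H each → 2
  2 × O: no H
  1 × F: no H
  1 × N: 1 H
  1 × O: 1 H
  1 × O (charge -1): no H
  1 × S: no H
  Total hydrogens = 14.
Net charge -1.
Molecular formula: C8H14FN4O4S-

C8H14FN4O4S-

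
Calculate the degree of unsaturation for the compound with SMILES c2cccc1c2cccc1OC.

7

Molecular formula from the SMILES: C11H10O.
DoU = (2C + 2 + N − H − X)/2 = (2·11 + 2 + 0 − 10 − 0)/2 = 14/2 = 7.
(Structurally: 2 ring(s) + 5 π bond(s) = 7.)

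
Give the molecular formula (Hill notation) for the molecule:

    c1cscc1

C4H4S

Heavy atoms from the SMILES: 4 C, 1 S.
Implicit hydrogens by atom environment:
  4 × C (aromatic): 1 H each → 4
  1 × S (aromatic): no H
  Total hydrogens = 4.
Molecular formula: C4H4S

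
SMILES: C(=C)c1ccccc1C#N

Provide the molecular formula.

Heavy atoms from the SMILES: 9 C, 1 N.
Implicit hydrogens by atom environment:
  4 × C (aromatic): 1 H each → 4
  2 × C (aromatic): no H
  1 × C: 2 H
  1 × C: 1 H
  1 × C: no H
  1 × N: no H
  Total hydrogens = 7.
Molecular formula: C9H7N

C9H7N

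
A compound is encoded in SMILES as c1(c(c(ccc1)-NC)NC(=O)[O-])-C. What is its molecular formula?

C9H11N2O2-

Heavy atoms from the SMILES: 9 C, 2 N, 2 O.
Implicit hydrogens by atom environment:
  3 × C (aromatic): 1 H each → 3
  3 × C (aromatic): no H
  2 × C: 3 H each → 6
  2 × N: 1 H each → 2
  1 × C: no H
  1 × O: no H
  1 × O (charge -1): no H
  Total hydrogens = 11.
Net charge -1.
Molecular formula: C9H11N2O2-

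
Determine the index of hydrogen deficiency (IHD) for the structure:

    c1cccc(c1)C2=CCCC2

6

Molecular formula from the SMILES: C11H12.
DoU = (2C + 2 + N − H − X)/2 = (2·11 + 2 + 0 − 12 − 0)/2 = 12/2 = 6.
(Structurally: 2 ring(s) + 4 π bond(s) = 6.)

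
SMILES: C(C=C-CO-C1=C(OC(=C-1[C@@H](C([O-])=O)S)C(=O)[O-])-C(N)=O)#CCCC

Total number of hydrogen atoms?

Hydrogens are implicit in SMILES; fill each atom to its normal valence:
  5 × C: no H
  4 × C (aromatic): no H
  4 × O: no H
  3 × C: 2 H each → 6
  3 × C: 1 H each → 3
  2 × O (charge -1): no H
  1 × C: 3 H
  1 × N: 2 H
  1 × O (aromatic): no H
  1 × S: 1 H
  Total hydrogens = 15.

15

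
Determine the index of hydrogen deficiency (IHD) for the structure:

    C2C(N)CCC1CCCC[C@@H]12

Molecular formula from the SMILES: C10H19N.
DoU = (2C + 2 + N − H − X)/2 = (2·10 + 2 + 1 − 19 − 0)/2 = 4/2 = 2.
(Structurally: 2 ring(s) + 0 π bond(s) = 2.)

2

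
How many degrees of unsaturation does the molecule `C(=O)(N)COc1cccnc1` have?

Molecular formula from the SMILES: C7H8N2O2.
DoU = (2C + 2 + N − H − X)/2 = (2·7 + 2 + 2 − 8 − 0)/2 = 10/2 = 5.
(Structurally: 1 ring(s) + 4 π bond(s) = 5.)

5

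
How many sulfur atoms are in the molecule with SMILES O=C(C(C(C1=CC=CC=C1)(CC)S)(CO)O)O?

1

The symbol for sulfur appears 1 time in the SMILES.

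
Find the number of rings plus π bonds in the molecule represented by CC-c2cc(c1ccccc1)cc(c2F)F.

Molecular formula from the SMILES: C14H12F2.
DoU = (2C + 2 + N − H − X)/2 = (2·14 + 2 + 0 − 12 − 2)/2 = 16/2 = 8.
(Structurally: 2 ring(s) + 6 π bond(s) = 8.)

8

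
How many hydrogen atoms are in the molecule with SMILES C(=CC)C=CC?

Hydrogens are implicit in SMILES; fill each atom to its normal valence:
  4 × C: 1 H each → 4
  2 × C: 3 H each → 6
  Total hydrogens = 10.

10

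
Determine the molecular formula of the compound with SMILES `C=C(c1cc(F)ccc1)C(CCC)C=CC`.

Heavy atoms from the SMILES: 15 C, 1 F.
Implicit hydrogens by atom environment:
  4 × C (aromatic): 1 H each → 4
  3 × C: 2 H each → 6
  3 × C: 1 H each → 3
  2 × C: 3 H each → 6
  2 × C (aromatic): no H
  1 × C: no H
  1 × F: no H
  Total hydrogens = 19.
Molecular formula: C15H19F

C15H19F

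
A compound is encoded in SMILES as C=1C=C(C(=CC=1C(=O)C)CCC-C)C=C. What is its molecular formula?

C14H18O

Heavy atoms from the SMILES: 14 C, 1 O.
Implicit hydrogens by atom environment:
  4 × C: 2 H each → 8
  3 × C (aromatic): 1 H each → 3
  3 × C (aromatic): no H
  2 × C: 3 H each → 6
  1 × C: 1 H
  1 × C: no H
  1 × O: no H
  Total hydrogens = 18.
Molecular formula: C14H18O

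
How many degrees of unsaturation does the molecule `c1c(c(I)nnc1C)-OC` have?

Molecular formula from the SMILES: C6H7IN2O.
DoU = (2C + 2 + N − H − X)/2 = (2·6 + 2 + 2 − 7 − 1)/2 = 8/2 = 4.
(Structurally: 1 ring(s) + 3 π bond(s) = 4.)

4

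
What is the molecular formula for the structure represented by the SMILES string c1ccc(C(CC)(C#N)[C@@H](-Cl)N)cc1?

Heavy atoms from the SMILES: 11 C, 1 Cl, 2 N.
Implicit hydrogens by atom environment:
  5 × C (aromatic): 1 H each → 5
  2 × C: no H
  1 × C: 3 H
  1 × C: 2 H
  1 × C: 1 H
  1 × C (aromatic): no H
  1 × Cl: no H
  1 × N: 2 H
  1 × N: no H
  Total hydrogens = 13.
Molecular formula: C11H13ClN2

C11H13ClN2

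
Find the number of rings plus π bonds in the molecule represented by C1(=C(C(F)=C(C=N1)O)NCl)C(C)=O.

Molecular formula from the SMILES: C7H6ClFN2O2.
DoU = (2C + 2 + N − H − X)/2 = (2·7 + 2 + 2 − 6 − 2)/2 = 10/2 = 5.
(Structurally: 1 ring(s) + 4 π bond(s) = 5.)

5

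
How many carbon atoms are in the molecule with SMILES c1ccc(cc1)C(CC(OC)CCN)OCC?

14

The symbol for carbon appears 14 times in the SMILES. Lowercase c denotes aromatic carbon and counts toward C.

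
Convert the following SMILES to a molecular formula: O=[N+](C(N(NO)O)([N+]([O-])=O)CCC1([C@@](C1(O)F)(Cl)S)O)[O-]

C6H10ClFN4O8S

Heavy atoms from the SMILES: 6 C, 1 Cl, 1 F, 4 N, 8 O, 1 S.
Implicit hydrogens by atom environment:
  4 × C: no H
  4 × O: 1 H each → 4
  2 × C: 2 H each → 4
  2 × N (charge +1): no H
  2 × O: no H
  2 × O (charge -1): no H
  1 × Cl: no H
  1 × F: no H
  1 × N: 1 H
  1 × N: no H
  1 × S: 1 H
  Total hydrogens = 10.
Molecular formula: C6H10ClFN4O8S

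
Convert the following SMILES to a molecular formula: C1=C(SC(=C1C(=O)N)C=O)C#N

Heavy atoms from the SMILES: 7 C, 2 N, 2 O, 1 S.
Implicit hydrogens by atom environment:
  3 × C (aromatic): no H
  2 × C: no H
  2 × O: no H
  1 × C (aromatic): 1 H
  1 × C: 1 H
  1 × N: 2 H
  1 × N: no H
  1 × S (aromatic): no H
  Total hydrogens = 4.
Molecular formula: C7H4N2O2S

C7H4N2O2S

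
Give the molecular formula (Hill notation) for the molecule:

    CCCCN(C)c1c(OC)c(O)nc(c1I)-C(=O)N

Heavy atoms from the SMILES: 12 C, 1 I, 3 N, 3 O.
Implicit hydrogens by atom environment:
  5 × C (aromatic): no H
  3 × C: 3 H each → 9
  3 × C: 2 H each → 6
  2 × O: no H
  1 × C: no H
  1 × I: no H
  1 × N: 2 H
  1 × N (aromatic): no H
  1 × N: no H
  1 × O: 1 H
  Total hydrogens = 18.
Molecular formula: C12H18IN3O3

C12H18IN3O3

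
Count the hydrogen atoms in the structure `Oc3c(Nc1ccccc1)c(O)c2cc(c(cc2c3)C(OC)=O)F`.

14

Hydrogens are implicit in SMILES; fill each atom to its normal valence:
  8 × C (aromatic): 1 H each → 8
  8 × C (aromatic): no H
  2 × O: 1 H each → 2
  2 × O: no H
  1 × C: 3 H
  1 × C: no H
  1 × F: no H
  1 × N: 1 H
  Total hydrogens = 14.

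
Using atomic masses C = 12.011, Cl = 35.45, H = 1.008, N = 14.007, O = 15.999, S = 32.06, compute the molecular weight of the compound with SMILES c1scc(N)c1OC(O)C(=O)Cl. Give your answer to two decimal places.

Molecular formula: C6H6ClNO3S.
M = 6×12.011 + 1×35.45 + 6×1.008 + 1×14.007 + 3×15.999 + 1×32.06 = 207.63 g/mol.

207.63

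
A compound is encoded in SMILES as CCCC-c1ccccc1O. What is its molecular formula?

Heavy atoms from the SMILES: 10 C, 1 O.
Implicit hydrogens by atom environment:
  4 × C (aromatic): 1 H each → 4
  3 × C: 2 H each → 6
  2 × C (aromatic): no H
  1 × C: 3 H
  1 × O: 1 H
  Total hydrogens = 14.
Molecular formula: C10H14O

C10H14O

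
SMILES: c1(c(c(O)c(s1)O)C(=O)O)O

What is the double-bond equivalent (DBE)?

Molecular formula from the SMILES: C5H4O5S.
DoU = (2C + 2 + N − H − X)/2 = (2·5 + 2 + 0 − 4 − 0)/2 = 8/2 = 4.
(Structurally: 1 ring(s) + 3 π bond(s) = 4.)

4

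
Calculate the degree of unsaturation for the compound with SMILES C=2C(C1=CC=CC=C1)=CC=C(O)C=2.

Molecular formula from the SMILES: C12H10O.
DoU = (2C + 2 + N − H − X)/2 = (2·12 + 2 + 0 − 10 − 0)/2 = 16/2 = 8.
(Structurally: 2 ring(s) + 6 π bond(s) = 8.)

8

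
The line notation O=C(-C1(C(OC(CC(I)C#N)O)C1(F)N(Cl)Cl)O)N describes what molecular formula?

C8H9Cl2FIN3O4

Heavy atoms from the SMILES: 8 C, 2 Cl, 1 F, 1 I, 3 N, 4 O.
Implicit hydrogens by atom environment:
  4 × C: no H
  3 × C: 1 H each → 3
  2 × Cl: no H
  2 × N: no H
  2 × O: 1 H each → 2
  2 × O: no H
  1 × C: 2 H
  1 × F: no H
  1 × I: no H
  1 × N: 2 H
  Total hydrogens = 9.
Molecular formula: C8H9Cl2FIN3O4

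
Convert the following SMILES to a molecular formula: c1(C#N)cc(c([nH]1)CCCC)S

Heavy atoms from the SMILES: 9 C, 2 N, 1 S.
Implicit hydrogens by atom environment:
  3 × C: 2 H each → 6
  3 × C (aromatic): no H
  1 × C: 3 H
  1 × C (aromatic): 1 H
  1 × C: no H
  1 × N (aromatic): 1 H
  1 × N: no H
  1 × S: 1 H
  Total hydrogens = 12.
Molecular formula: C9H12N2S

C9H12N2S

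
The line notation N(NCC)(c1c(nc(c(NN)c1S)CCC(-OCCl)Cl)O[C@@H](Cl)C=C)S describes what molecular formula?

Heavy atoms from the SMILES: 14 C, 3 Cl, 5 N, 2 O, 2 S.
Implicit hydrogens by atom environment:
  5 × C: 2 H each → 10
  5 × C (aromatic): no H
  3 × C: 1 H each → 3
  3 × Cl: no H
  2 × N: 1 H each → 2
  2 × O: no H
  2 × S: 1 H each → 2
  1 × C: 3 H
  1 × N: 2 H
  1 × N (aromatic): no H
  1 × N: no H
  Total hydrogens = 22.
Molecular formula: C14H22Cl3N5O2S2

C14H22Cl3N5O2S2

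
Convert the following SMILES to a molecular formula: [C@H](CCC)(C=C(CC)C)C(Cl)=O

C10H17ClO

Heavy atoms from the SMILES: 10 C, 1 Cl, 1 O.
Implicit hydrogens by atom environment:
  3 × C: 3 H each → 9
  3 × C: 2 H each → 6
  2 × C: 1 H each → 2
  2 × C: no H
  1 × Cl: no H
  1 × O: no H
  Total hydrogens = 17.
Molecular formula: C10H17ClO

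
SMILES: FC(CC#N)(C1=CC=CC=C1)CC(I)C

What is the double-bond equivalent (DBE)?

Molecular formula from the SMILES: C12H13FIN.
DoU = (2C + 2 + N − H − X)/2 = (2·12 + 2 + 1 − 13 − 2)/2 = 12/2 = 6.
(Structurally: 1 ring(s) + 5 π bond(s) = 6.)

6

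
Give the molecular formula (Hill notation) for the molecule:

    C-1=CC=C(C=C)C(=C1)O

C8H8O

Heavy atoms from the SMILES: 8 C, 1 O.
Implicit hydrogens by atom environment:
  4 × C (aromatic): 1 H each → 4
  2 × C (aromatic): no H
  1 × C: 2 H
  1 × C: 1 H
  1 × O: 1 H
  Total hydrogens = 8.
Molecular formula: C8H8O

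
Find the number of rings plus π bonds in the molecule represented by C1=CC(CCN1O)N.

2

Molecular formula from the SMILES: C5H10N2O.
DoU = (2C + 2 + N − H − X)/2 = (2·5 + 2 + 2 − 10 − 0)/2 = 4/2 = 2.
(Structurally: 1 ring(s) + 1 π bond(s) = 2.)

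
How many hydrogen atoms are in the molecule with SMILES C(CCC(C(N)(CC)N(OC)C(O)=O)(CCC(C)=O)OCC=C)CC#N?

Hydrogens are implicit in SMILES; fill each atom to its normal valence:
  9 × C: 2 H each → 18
  5 × C: no H
  4 × O: no H
  3 × C: 3 H each → 9
  2 × N: no H
  1 × C: 1 H
  1 × N: 2 H
  1 × O: 1 H
  Total hydrogens = 31.

31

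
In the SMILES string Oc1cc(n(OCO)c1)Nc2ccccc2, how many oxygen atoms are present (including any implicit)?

3

The symbol for oxygen appears 3 times in the SMILES.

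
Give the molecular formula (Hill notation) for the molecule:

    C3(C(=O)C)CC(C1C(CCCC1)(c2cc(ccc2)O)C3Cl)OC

C19H25ClO3

Heavy atoms from the SMILES: 19 C, 1 Cl, 3 O.
Implicit hydrogens by atom environment:
  5 × C: 2 H each → 10
  4 × C: 1 H each → 4
  4 × C (aromatic): 1 H each → 4
  2 × C: 3 H each → 6
  2 × C: no H
  2 × C (aromatic): no H
  2 × O: no H
  1 × Cl: no H
  1 × O: 1 H
  Total hydrogens = 25.
Molecular formula: C19H25ClO3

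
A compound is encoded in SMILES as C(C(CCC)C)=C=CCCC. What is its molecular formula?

C11H20

Heavy atoms from the SMILES: 11 C.
Implicit hydrogens by atom environment:
  4 × C: 2 H each → 8
  3 × C: 3 H each → 9
  3 × C: 1 H each → 3
  1 × C: no H
  Total hydrogens = 20.
Molecular formula: C11H20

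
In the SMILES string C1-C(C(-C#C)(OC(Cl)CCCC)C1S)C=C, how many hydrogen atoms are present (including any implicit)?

19

Hydrogens are implicit in SMILES; fill each atom to its normal valence:
  5 × C: 2 H each → 10
  5 × C: 1 H each → 5
  2 × C: no H
  1 × C: 3 H
  1 × Cl: no H
  1 × O: no H
  1 × S: 1 H
  Total hydrogens = 19.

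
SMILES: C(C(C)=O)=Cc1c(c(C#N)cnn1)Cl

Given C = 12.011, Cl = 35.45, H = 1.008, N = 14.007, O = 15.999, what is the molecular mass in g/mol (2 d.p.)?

207.62

Molecular formula: C9H6ClN3O.
M = 9×12.011 + 1×35.45 + 6×1.008 + 3×14.007 + 1×15.999 = 207.62 g/mol.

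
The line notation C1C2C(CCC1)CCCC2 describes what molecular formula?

Heavy atoms from the SMILES: 10 C.
Implicit hydrogens by atom environment:
  8 × C: 2 H each → 16
  2 × C: 1 H each → 2
  Total hydrogens = 18.
Molecular formula: C10H18

C10H18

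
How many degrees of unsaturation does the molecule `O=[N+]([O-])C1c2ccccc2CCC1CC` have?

Molecular formula from the SMILES: C12H15NO2.
DoU = (2C + 2 + N − H − X)/2 = (2·12 + 2 + 1 − 15 − 0)/2 = 12/2 = 6.
(Structurally: 2 ring(s) + 4 π bond(s) = 6.)

6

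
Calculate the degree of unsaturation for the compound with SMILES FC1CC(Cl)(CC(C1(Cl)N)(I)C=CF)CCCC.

Molecular formula from the SMILES: C12H18Cl2F2IN.
DoU = (2C + 2 + N − H − X)/2 = (2·12 + 2 + 1 − 18 − 5)/2 = 4/2 = 2.
(Structurally: 1 ring(s) + 1 π bond(s) = 2.)

2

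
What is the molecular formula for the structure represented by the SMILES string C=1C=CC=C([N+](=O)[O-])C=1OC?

C7H7NO3

Heavy atoms from the SMILES: 7 C, 1 N, 3 O.
Implicit hydrogens by atom environment:
  4 × C (aromatic): 1 H each → 4
  2 × C (aromatic): no H
  2 × O: no H
  1 × C: 3 H
  1 × N (charge +1): no H
  1 × O (charge -1): no H
  Total hydrogens = 7.
Molecular formula: C7H7NO3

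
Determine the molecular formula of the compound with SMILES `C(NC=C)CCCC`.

Heavy atoms from the SMILES: 7 C, 1 N.
Implicit hydrogens by atom environment:
  5 × C: 2 H each → 10
  1 × C: 3 H
  1 × C: 1 H
  1 × N: 1 H
  Total hydrogens = 15.
Molecular formula: C7H15N

C7H15N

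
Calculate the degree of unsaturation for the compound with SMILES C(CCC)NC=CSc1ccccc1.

Molecular formula from the SMILES: C12H17NS.
DoU = (2C + 2 + N − H − X)/2 = (2·12 + 2 + 1 − 17 − 0)/2 = 10/2 = 5.
(Structurally: 1 ring(s) + 4 π bond(s) = 5.)

5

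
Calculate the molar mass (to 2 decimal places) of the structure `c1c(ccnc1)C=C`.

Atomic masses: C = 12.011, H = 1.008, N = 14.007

105.14

Molecular formula: C7H7N.
M = 7×12.011 + 7×1.008 + 1×14.007 = 105.14 g/mol.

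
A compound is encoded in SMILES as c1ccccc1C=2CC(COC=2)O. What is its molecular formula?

C11H12O2

Heavy atoms from the SMILES: 11 C, 2 O.
Implicit hydrogens by atom environment:
  5 × C (aromatic): 1 H each → 5
  2 × C: 2 H each → 4
  2 × C: 1 H each → 2
  1 × C: no H
  1 × C (aromatic): no H
  1 × O: 1 H
  1 × O: no H
  Total hydrogens = 12.
Molecular formula: C11H12O2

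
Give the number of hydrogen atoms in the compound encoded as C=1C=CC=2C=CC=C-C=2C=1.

8

Hydrogens are implicit in SMILES; fill each atom to its normal valence:
  8 × C (aromatic): 1 H each → 8
  2 × C (aromatic): no H
  Total hydrogens = 8.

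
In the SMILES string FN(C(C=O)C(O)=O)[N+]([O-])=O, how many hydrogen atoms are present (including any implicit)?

Hydrogens are implicit in SMILES; fill each atom to its normal valence:
  3 × O: no H
  2 × C: 1 H each → 2
  1 × C: no H
  1 × F: no H
  1 × N: no H
  1 × N (charge +1): no H
  1 × O: 1 H
  1 × O (charge -1): no H
  Total hydrogens = 3.

3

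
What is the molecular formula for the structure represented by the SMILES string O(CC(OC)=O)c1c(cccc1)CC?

C11H14O3

Heavy atoms from the SMILES: 11 C, 3 O.
Implicit hydrogens by atom environment:
  4 × C (aromatic): 1 H each → 4
  3 × O: no H
  2 × C: 3 H each → 6
  2 × C: 2 H each → 4
  2 × C (aromatic): no H
  1 × C: no H
  Total hydrogens = 14.
Molecular formula: C11H14O3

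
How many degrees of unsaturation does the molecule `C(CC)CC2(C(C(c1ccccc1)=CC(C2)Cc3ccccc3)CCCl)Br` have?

10

Molecular formula from the SMILES: C25H30BrCl.
DoU = (2C + 2 + N − H − X)/2 = (2·25 + 2 + 0 − 30 − 2)/2 = 20/2 = 10.
(Structurally: 3 ring(s) + 7 π bond(s) = 10.)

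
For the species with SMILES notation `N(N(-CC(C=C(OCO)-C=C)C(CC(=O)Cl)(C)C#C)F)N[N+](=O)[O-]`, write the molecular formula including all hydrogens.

C13H18ClFN4O5

Heavy atoms from the SMILES: 13 C, 1 Cl, 1 F, 4 N, 5 O.
Implicit hydrogens by atom environment:
  4 × C: 2 H each → 8
  4 × C: 1 H each → 4
  4 × C: no H
  3 × O: no H
  2 × N: 1 H each → 2
  1 × C: 3 H
  1 × Cl: no H
  1 × F: no H
  1 × N: no H
  1 × N (charge +1): no H
  1 × O: 1 H
  1 × O (charge -1): no H
  Total hydrogens = 18.
Molecular formula: C13H18ClFN4O5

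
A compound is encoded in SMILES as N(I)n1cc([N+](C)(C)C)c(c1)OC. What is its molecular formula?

C8H15IN3O+

Heavy atoms from the SMILES: 8 C, 1 I, 3 N, 1 O.
Implicit hydrogens by atom environment:
  4 × C: 3 H each → 12
  2 × C (aromatic): 1 H each → 2
  2 × C (aromatic): no H
  1 × I: no H
  1 × N: 1 H
  1 × N (aromatic): no H
  1 × N (charge +1): no H
  1 × O: no H
  Total hydrogens = 15.
Net charge +1.
Molecular formula: C8H15IN3O+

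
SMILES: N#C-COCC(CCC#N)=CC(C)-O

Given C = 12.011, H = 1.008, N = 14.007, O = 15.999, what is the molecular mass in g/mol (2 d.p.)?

194.23

Molecular formula: C10H14N2O2.
M = 10×12.011 + 14×1.008 + 2×14.007 + 2×15.999 = 194.23 g/mol.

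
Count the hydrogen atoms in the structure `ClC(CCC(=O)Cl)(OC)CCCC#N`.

13

Hydrogens are implicit in SMILES; fill each atom to its normal valence:
  5 × C: 2 H each → 10
  3 × C: no H
  2 × Cl: no H
  2 × O: no H
  1 × C: 3 H
  1 × N: no H
  Total hydrogens = 13.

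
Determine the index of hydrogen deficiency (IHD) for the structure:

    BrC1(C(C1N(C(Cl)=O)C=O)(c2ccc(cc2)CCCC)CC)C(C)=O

8

Molecular formula from the SMILES: C19H23BrClNO3.
DoU = (2C + 2 + N − H − X)/2 = (2·19 + 2 + 1 − 23 − 2)/2 = 16/2 = 8.
(Structurally: 2 ring(s) + 6 π bond(s) = 8.)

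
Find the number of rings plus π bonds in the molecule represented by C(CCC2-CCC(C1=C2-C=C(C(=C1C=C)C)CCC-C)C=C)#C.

9

Molecular formula from the SMILES: C23H30.
DoU = (2C + 2 + N − H − X)/2 = (2·23 + 2 + 0 − 30 − 0)/2 = 18/2 = 9.
(Structurally: 2 ring(s) + 7 π bond(s) = 9.)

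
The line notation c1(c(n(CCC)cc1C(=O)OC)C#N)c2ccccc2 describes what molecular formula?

Heavy atoms from the SMILES: 16 C, 2 N, 2 O.
Implicit hydrogens by atom environment:
  6 × C (aromatic): 1 H each → 6
  4 × C (aromatic): no H
  2 × C: 3 H each → 6
  2 × C: 2 H each → 4
  2 × C: no H
  2 × O: no H
  1 × N (aromatic): no H
  1 × N: no H
  Total hydrogens = 16.
Molecular formula: C16H16N2O2

C16H16N2O2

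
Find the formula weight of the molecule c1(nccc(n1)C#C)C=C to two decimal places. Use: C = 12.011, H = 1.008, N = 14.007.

Molecular formula: C8H6N2.
M = 8×12.011 + 6×1.008 + 2×14.007 = 130.15 g/mol.

130.15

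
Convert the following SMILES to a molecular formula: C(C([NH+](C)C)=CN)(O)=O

C5H11N2O2+

Heavy atoms from the SMILES: 5 C, 2 N, 2 O.
Implicit hydrogens by atom environment:
  2 × C: 3 H each → 6
  2 × C: no H
  1 × C: 1 H
  1 × N: 2 H
  1 × N (charge +1): 1 H
  1 × O: 1 H
  1 × O: no H
  Total hydrogens = 11.
Net charge +1.
Molecular formula: C5H11N2O2+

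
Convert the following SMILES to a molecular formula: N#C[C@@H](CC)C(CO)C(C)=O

C8H13NO2

Heavy atoms from the SMILES: 8 C, 1 N, 2 O.
Implicit hydrogens by atom environment:
  2 × C: 3 H each → 6
  2 × C: 2 H each → 4
  2 × C: 1 H each → 2
  2 × C: no H
  1 × N: no H
  1 × O: 1 H
  1 × O: no H
  Total hydrogens = 13.
Molecular formula: C8H13NO2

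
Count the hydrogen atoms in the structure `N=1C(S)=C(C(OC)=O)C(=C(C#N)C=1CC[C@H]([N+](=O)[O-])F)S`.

Hydrogens are implicit in SMILES; fill each atom to its normal valence:
  5 × C (aromatic): no H
  3 × O: no H
  2 × C: 2 H each → 4
  2 × C: no H
  2 × S: 1 H each → 2
  1 × C: 3 H
  1 × C: 1 H
  1 × F: no H
  1 × N (aromatic): no H
  1 × N: no H
  1 × N (charge +1): no H
  1 × O (charge -1): no H
  Total hydrogens = 10.

10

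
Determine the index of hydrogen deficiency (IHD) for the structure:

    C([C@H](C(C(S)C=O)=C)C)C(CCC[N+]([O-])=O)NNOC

3

Molecular formula from the SMILES: C12H23N3O4S.
DoU = (2C + 2 + N − H − X)/2 = (2·12 + 2 + 3 − 23 − 0)/2 = 6/2 = 3.
(Structurally: 0 ring(s) + 3 π bond(s) = 3.)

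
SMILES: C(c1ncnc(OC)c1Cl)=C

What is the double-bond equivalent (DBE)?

5

Molecular formula from the SMILES: C7H7ClN2O.
DoU = (2C + 2 + N − H − X)/2 = (2·7 + 2 + 2 − 7 − 1)/2 = 10/2 = 5.
(Structurally: 1 ring(s) + 4 π bond(s) = 5.)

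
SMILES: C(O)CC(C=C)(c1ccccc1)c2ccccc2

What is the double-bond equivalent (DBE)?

Molecular formula from the SMILES: C17H18O.
DoU = (2C + 2 + N − H − X)/2 = (2·17 + 2 + 0 − 18 − 0)/2 = 18/2 = 9.
(Structurally: 2 ring(s) + 7 π bond(s) = 9.)

9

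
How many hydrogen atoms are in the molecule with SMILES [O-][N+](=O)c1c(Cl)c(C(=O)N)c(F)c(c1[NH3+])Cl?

5

Hydrogens are implicit in SMILES; fill each atom to its normal valence:
  6 × C (aromatic): no H
  2 × Cl: no H
  2 × O: no H
  1 × C: no H
  1 × F: no H
  1 × N (charge +1): 3 H
  1 × N: 2 H
  1 × N (charge +1): no H
  1 × O (charge -1): no H
  Total hydrogens = 5.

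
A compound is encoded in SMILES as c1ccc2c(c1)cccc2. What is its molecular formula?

Heavy atoms from the SMILES: 10 C.
Implicit hydrogens by atom environment:
  8 × C (aromatic): 1 H each → 8
  2 × C (aromatic): no H
  Total hydrogens = 8.
Molecular formula: C10H8

C10H8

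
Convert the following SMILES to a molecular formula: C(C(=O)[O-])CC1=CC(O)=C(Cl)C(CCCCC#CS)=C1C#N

C16H15ClNO3S-

Heavy atoms from the SMILES: 16 C, 1 Cl, 1 N, 3 O, 1 S.
Implicit hydrogens by atom environment:
  6 × C: 2 H each → 12
  5 × C (aromatic): no H
  4 × C: no H
  1 × C (aromatic): 1 H
  1 × Cl: no H
  1 × N: no H
  1 × O: 1 H
  1 × O: no H
  1 × O (charge -1): no H
  1 × S: 1 H
  Total hydrogens = 15.
Net charge -1.
Molecular formula: C16H15ClNO3S-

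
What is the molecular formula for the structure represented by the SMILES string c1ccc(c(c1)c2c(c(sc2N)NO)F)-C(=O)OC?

Heavy atoms from the SMILES: 12 C, 1 F, 2 N, 3 O, 1 S.
Implicit hydrogens by atom environment:
  6 × C (aromatic): no H
  4 × C (aromatic): 1 H each → 4
  2 × O: no H
  1 × C: 3 H
  1 × C: no H
  1 × F: no H
  1 × N: 2 H
  1 × N: 1 H
  1 × O: 1 H
  1 × S (aromatic): no H
  Total hydrogens = 11.
Molecular formula: C12H11FN2O3S

C12H11FN2O3S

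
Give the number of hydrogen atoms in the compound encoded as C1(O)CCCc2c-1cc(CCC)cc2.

18

Hydrogens are implicit in SMILES; fill each atom to its normal valence:
  5 × C: 2 H each → 10
  3 × C (aromatic): 1 H each → 3
  3 × C (aromatic): no H
  1 × C: 3 H
  1 × C: 1 H
  1 × O: 1 H
  Total hydrogens = 18.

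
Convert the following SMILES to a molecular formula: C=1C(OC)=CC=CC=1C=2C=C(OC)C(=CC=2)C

Heavy atoms from the SMILES: 15 C, 2 O.
Implicit hydrogens by atom environment:
  7 × C (aromatic): 1 H each → 7
  5 × C (aromatic): no H
  3 × C: 3 H each → 9
  2 × O: no H
  Total hydrogens = 16.
Molecular formula: C15H16O2

C15H16O2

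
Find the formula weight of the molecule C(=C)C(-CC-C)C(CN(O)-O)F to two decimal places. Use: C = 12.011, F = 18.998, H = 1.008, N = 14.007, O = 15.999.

177.22

Molecular formula: C8H16FNO2.
M = 8×12.011 + 1×18.998 + 16×1.008 + 1×14.007 + 2×15.999 = 177.22 g/mol.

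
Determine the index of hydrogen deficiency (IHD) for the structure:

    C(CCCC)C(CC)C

0

Molecular formula from the SMILES: C9H20.
DoU = (2C + 2 + N − H − X)/2 = (2·9 + 2 + 0 − 20 − 0)/2 = 0/2 = 0.
(Structurally: 0 ring(s) + 0 π bond(s) = 0.)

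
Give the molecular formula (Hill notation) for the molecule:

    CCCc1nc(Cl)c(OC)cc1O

C9H12ClNO2

Heavy atoms from the SMILES: 9 C, 1 Cl, 1 N, 2 O.
Implicit hydrogens by atom environment:
  4 × C (aromatic): no H
  2 × C: 3 H each → 6
  2 × C: 2 H each → 4
  1 × C (aromatic): 1 H
  1 × Cl: no H
  1 × N (aromatic): no H
  1 × O: 1 H
  1 × O: no H
  Total hydrogens = 12.
Molecular formula: C9H12ClNO2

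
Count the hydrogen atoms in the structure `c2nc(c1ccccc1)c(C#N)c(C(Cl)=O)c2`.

Hydrogens are implicit in SMILES; fill each atom to its normal valence:
  7 × C (aromatic): 1 H each → 7
  4 × C (aromatic): no H
  2 × C: no H
  1 × Cl: no H
  1 × N (aromatic): no H
  1 × N: no H
  1 × O: no H
  Total hydrogens = 7.

7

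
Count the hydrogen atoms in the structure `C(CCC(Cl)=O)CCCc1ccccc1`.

17

Hydrogens are implicit in SMILES; fill each atom to its normal valence:
  6 × C: 2 H each → 12
  5 × C (aromatic): 1 H each → 5
  1 × C: no H
  1 × C (aromatic): no H
  1 × Cl: no H
  1 × O: no H
  Total hydrogens = 17.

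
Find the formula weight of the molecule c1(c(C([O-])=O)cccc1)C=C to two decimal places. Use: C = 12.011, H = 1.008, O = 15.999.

147.15

Molecular formula: C9H7O2-.
M = 9×12.011 + 7×1.008 + 2×15.999 = 147.15 g/mol.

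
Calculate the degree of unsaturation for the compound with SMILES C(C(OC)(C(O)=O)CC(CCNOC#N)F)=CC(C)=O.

5

Molecular formula from the SMILES: C12H17FN2O5.
DoU = (2C + 2 + N − H − X)/2 = (2·12 + 2 + 2 − 17 − 1)/2 = 10/2 = 5.
(Structurally: 0 ring(s) + 5 π bond(s) = 5.)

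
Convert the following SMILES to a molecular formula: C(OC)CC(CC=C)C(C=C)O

C10H18O2

Heavy atoms from the SMILES: 10 C, 2 O.
Implicit hydrogens by atom environment:
  5 × C: 2 H each → 10
  4 × C: 1 H each → 4
  1 × C: 3 H
  1 × O: 1 H
  1 × O: no H
  Total hydrogens = 18.
Molecular formula: C10H18O2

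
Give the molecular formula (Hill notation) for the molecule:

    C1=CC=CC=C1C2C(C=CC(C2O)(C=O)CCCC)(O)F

Heavy atoms from the SMILES: 17 C, 1 F, 3 O.
Implicit hydrogens by atom environment:
  5 × C: 1 H each → 5
  5 × C (aromatic): 1 H each → 5
  3 × C: 2 H each → 6
  2 × C: no H
  2 × O: 1 H each → 2
  1 × C: 3 H
  1 × C (aromatic): no H
  1 × F: no H
  1 × O: no H
  Total hydrogens = 21.
Molecular formula: C17H21FO3

C17H21FO3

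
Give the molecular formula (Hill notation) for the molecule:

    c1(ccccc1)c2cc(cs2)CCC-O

Heavy atoms from the SMILES: 13 C, 1 O, 1 S.
Implicit hydrogens by atom environment:
  7 × C (aromatic): 1 H each → 7
  3 × C: 2 H each → 6
  3 × C (aromatic): no H
  1 × O: 1 H
  1 × S (aromatic): no H
  Total hydrogens = 14.
Molecular formula: C13H14OS

C13H14OS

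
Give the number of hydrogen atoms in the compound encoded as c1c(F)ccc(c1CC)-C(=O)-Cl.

8

Hydrogens are implicit in SMILES; fill each atom to its normal valence:
  3 × C (aromatic): 1 H each → 3
  3 × C (aromatic): no H
  1 × C: 3 H
  1 × C: 2 H
  1 × C: no H
  1 × Cl: no H
  1 × F: no H
  1 × O: no H
  Total hydrogens = 8.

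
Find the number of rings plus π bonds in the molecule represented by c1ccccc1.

4

Molecular formula from the SMILES: C6H6.
DoU = (2C + 2 + N − H − X)/2 = (2·6 + 2 + 0 − 6 − 0)/2 = 8/2 = 4.
(Structurally: 1 ring(s) + 3 π bond(s) = 4.)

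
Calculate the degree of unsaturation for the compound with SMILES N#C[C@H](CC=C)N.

Molecular formula from the SMILES: C5H8N2.
DoU = (2C + 2 + N − H − X)/2 = (2·5 + 2 + 2 − 8 − 0)/2 = 6/2 = 3.
(Structurally: 0 ring(s) + 3 π bond(s) = 3.)

3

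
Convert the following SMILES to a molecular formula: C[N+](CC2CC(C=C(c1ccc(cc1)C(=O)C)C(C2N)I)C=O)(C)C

Heavy atoms from the SMILES: 20 C, 1 I, 2 N, 2 O.
Implicit hydrogens by atom environment:
  6 × C: 1 H each → 6
  4 × C: 3 H each → 12
  4 × C (aromatic): 1 H each → 4
  2 × C: 2 H each → 4
  2 × C: no H
  2 × C (aromatic): no H
  2 × O: no H
  1 × I: no H
  1 × N: 2 H
  1 × N (charge +1): no H
  Total hydrogens = 28.
Net charge +1.
Molecular formula: C20H28IN2O2+

C20H28IN2O2+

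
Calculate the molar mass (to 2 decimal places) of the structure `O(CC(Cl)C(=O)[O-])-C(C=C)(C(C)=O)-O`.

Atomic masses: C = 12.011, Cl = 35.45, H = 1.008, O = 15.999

221.61

Molecular formula: C8H10ClO5-.
M = 8×12.011 + 1×35.45 + 10×1.008 + 5×15.999 = 221.61 g/mol.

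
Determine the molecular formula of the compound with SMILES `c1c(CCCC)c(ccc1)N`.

C10H15N

Heavy atoms from the SMILES: 10 C, 1 N.
Implicit hydrogens by atom environment:
  4 × C (aromatic): 1 H each → 4
  3 × C: 2 H each → 6
  2 × C (aromatic): no H
  1 × C: 3 H
  1 × N: 2 H
  Total hydrogens = 15.
Molecular formula: C10H15N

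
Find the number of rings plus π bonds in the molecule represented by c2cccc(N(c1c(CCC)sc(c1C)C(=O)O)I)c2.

Molecular formula from the SMILES: C15H16INO2S.
DoU = (2C + 2 + N − H − X)/2 = (2·15 + 2 + 1 − 16 − 1)/2 = 16/2 = 8.
(Structurally: 2 ring(s) + 6 π bond(s) = 8.)

8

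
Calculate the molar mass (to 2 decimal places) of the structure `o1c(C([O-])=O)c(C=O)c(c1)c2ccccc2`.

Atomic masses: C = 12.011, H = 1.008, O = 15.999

Molecular formula: C12H7O4-.
M = 12×12.011 + 7×1.008 + 4×15.999 = 215.18 g/mol.

215.18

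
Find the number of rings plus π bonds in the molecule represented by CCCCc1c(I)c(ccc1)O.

Molecular formula from the SMILES: C10H13IO.
DoU = (2C + 2 + N − H − X)/2 = (2·10 + 2 + 0 − 13 − 1)/2 = 8/2 = 4.
(Structurally: 1 ring(s) + 3 π bond(s) = 4.)

4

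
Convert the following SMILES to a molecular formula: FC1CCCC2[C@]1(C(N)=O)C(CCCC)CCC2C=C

C17H28FNO

Heavy atoms from the SMILES: 17 C, 1 F, 1 N, 1 O.
Implicit hydrogens by atom environment:
  9 × C: 2 H each → 18
  5 × C: 1 H each → 5
  2 × C: no H
  1 × C: 3 H
  1 × F: no H
  1 × N: 2 H
  1 × O: no H
  Total hydrogens = 28.
Molecular formula: C17H28FNO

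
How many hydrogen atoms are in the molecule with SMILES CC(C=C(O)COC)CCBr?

Hydrogens are implicit in SMILES; fill each atom to its normal valence:
  3 × C: 2 H each → 6
  2 × C: 3 H each → 6
  2 × C: 1 H each → 2
  1 × Br: no H
  1 × C: no H
  1 × O: 1 H
  1 × O: no H
  Total hydrogens = 15.

15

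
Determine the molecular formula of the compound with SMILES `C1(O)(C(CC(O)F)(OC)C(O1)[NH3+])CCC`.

C9H19FNO4+

Heavy atoms from the SMILES: 9 C, 1 F, 1 N, 4 O.
Implicit hydrogens by atom environment:
  3 × C: 2 H each → 6
  2 × C: 3 H each → 6
  2 × C: 1 H each → 2
  2 × C: no H
  2 × O: 1 H each → 2
  2 × O: no H
  1 × F: no H
  1 × N (charge +1): 3 H
  Total hydrogens = 19.
Net charge +1.
Molecular formula: C9H19FNO4+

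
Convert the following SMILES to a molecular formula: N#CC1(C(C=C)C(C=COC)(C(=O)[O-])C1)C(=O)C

C13H14NO4-

Heavy atoms from the SMILES: 13 C, 1 N, 4 O.
Implicit hydrogens by atom environment:
  5 × C: no H
  4 × C: 1 H each → 4
  3 × O: no H
  2 × C: 3 H each → 6
  2 × C: 2 H each → 4
  1 × N: no H
  1 × O (charge -1): no H
  Total hydrogens = 14.
Net charge -1.
Molecular formula: C13H14NO4-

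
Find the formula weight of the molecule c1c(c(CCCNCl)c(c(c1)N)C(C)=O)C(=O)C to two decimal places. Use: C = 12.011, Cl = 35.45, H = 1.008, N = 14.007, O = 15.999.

Molecular formula: C13H17ClN2O2.
M = 13×12.011 + 1×35.45 + 17×1.008 + 2×14.007 + 2×15.999 = 268.74 g/mol.

268.74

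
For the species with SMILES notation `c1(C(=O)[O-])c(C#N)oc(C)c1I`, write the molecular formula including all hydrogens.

C7H3INO3-

Heavy atoms from the SMILES: 7 C, 1 I, 1 N, 3 O.
Implicit hydrogens by atom environment:
  4 × C (aromatic): no H
  2 × C: no H
  1 × C: 3 H
  1 × I: no H
  1 × N: no H
  1 × O (aromatic): no H
  1 × O: no H
  1 × O (charge -1): no H
  Total hydrogens = 3.
Net charge -1.
Molecular formula: C7H3INO3-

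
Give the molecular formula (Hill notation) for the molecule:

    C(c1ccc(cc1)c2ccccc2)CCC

Heavy atoms from the SMILES: 16 C.
Implicit hydrogens by atom environment:
  9 × C (aromatic): 1 H each → 9
  3 × C: 2 H each → 6
  3 × C (aromatic): no H
  1 × C: 3 H
  Total hydrogens = 18.
Molecular formula: C16H18

C16H18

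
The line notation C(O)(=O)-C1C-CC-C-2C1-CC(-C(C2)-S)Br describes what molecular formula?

Heavy atoms from the SMILES: 1 Br, 11 C, 2 O, 1 S.
Implicit hydrogens by atom environment:
  5 × C: 2 H each → 10
  5 × C: 1 H each → 5
  1 × Br: no H
  1 × C: no H
  1 × O: 1 H
  1 × O: no H
  1 × S: 1 H
  Total hydrogens = 17.
Molecular formula: C11H17BrO2S

C11H17BrO2S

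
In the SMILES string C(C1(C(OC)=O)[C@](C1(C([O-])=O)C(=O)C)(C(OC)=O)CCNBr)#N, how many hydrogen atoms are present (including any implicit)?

Hydrogens are implicit in SMILES; fill each atom to its normal valence:
  8 × C: no H
  6 × O: no H
  3 × C: 3 H each → 9
  2 × C: 2 H each → 4
  1 × Br: no H
  1 × N: 1 H
  1 × N: no H
  1 × O (charge -1): no H
  Total hydrogens = 14.

14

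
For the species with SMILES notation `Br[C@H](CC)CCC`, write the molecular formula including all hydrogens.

Heavy atoms from the SMILES: 1 Br, 6 C.
Implicit hydrogens by atom environment:
  3 × C: 2 H each → 6
  2 × C: 3 H each → 6
  1 × Br: no H
  1 × C: 1 H
  Total hydrogens = 13.
Molecular formula: C6H13Br

C6H13Br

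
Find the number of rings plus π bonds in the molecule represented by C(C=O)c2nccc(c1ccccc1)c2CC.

9

Molecular formula from the SMILES: C15H15NO.
DoU = (2C + 2 + N − H − X)/2 = (2·15 + 2 + 1 − 15 − 0)/2 = 18/2 = 9.
(Structurally: 2 ring(s) + 7 π bond(s) = 9.)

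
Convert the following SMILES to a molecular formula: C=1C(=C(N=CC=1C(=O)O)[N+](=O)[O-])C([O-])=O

C7H3N2O6-

Heavy atoms from the SMILES: 7 C, 2 N, 6 O.
Implicit hydrogens by atom environment:
  3 × C (aromatic): no H
  3 × O: no H
  2 × C (aromatic): 1 H each → 2
  2 × C: no H
  2 × O (charge -1): no H
  1 × N (aromatic): no H
  1 × N (charge +1): no H
  1 × O: 1 H
  Total hydrogens = 3.
Net charge -1.
Molecular formula: C7H3N2O6-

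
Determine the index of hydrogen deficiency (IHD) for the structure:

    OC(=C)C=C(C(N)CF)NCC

2

Molecular formula from the SMILES: C8H15FN2O.
DoU = (2C + 2 + N − H − X)/2 = (2·8 + 2 + 2 − 15 − 1)/2 = 4/2 = 2.
(Structurally: 0 ring(s) + 2 π bond(s) = 2.)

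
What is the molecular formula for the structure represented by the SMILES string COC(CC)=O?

C4H8O2

Heavy atoms from the SMILES: 4 C, 2 O.
Implicit hydrogens by atom environment:
  2 × C: 3 H each → 6
  2 × O: no H
  1 × C: 2 H
  1 × C: no H
  Total hydrogens = 8.
Molecular formula: C4H8O2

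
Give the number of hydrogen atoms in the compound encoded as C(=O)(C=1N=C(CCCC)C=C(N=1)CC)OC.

18

Hydrogens are implicit in SMILES; fill each atom to its normal valence:
  4 × C: 2 H each → 8
  3 × C: 3 H each → 9
  3 × C (aromatic): no H
  2 × N (aromatic): no H
  2 × O: no H
  1 × C (aromatic): 1 H
  1 × C: no H
  Total hydrogens = 18.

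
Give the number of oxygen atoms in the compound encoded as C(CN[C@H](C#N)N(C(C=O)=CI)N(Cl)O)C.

2

The symbol for oxygen appears 2 times in the SMILES.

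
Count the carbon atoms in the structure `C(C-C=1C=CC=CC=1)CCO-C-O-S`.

The symbol for carbon appears 11 times in the SMILES.

11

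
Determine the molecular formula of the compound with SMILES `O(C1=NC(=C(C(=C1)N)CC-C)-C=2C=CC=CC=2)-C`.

Heavy atoms from the SMILES: 15 C, 2 N, 1 O.
Implicit hydrogens by atom environment:
  6 × C (aromatic): 1 H each → 6
  5 × C (aromatic): no H
  2 × C: 3 H each → 6
  2 × C: 2 H each → 4
  1 × N: 2 H
  1 × N (aromatic): no H
  1 × O: no H
  Total hydrogens = 18.
Molecular formula: C15H18N2O

C15H18N2O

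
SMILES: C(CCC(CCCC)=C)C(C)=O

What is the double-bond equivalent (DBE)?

2

Molecular formula from the SMILES: C11H20O.
DoU = (2C + 2 + N − H − X)/2 = (2·11 + 2 + 0 − 20 − 0)/2 = 4/2 = 2.
(Structurally: 0 ring(s) + 2 π bond(s) = 2.)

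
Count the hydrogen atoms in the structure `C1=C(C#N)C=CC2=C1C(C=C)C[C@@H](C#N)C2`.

Hydrogens are implicit in SMILES; fill each atom to its normal valence:
  3 × C: 2 H each → 6
  3 × C (aromatic): 1 H each → 3
  3 × C: 1 H each → 3
  3 × C (aromatic): no H
  2 × C: no H
  2 × N: no H
  Total hydrogens = 12.

12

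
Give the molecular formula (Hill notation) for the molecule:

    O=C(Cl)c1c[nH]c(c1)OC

Heavy atoms from the SMILES: 6 C, 1 Cl, 1 N, 2 O.
Implicit hydrogens by atom environment:
  2 × C (aromatic): 1 H each → 2
  2 × C (aromatic): no H
  2 × O: no H
  1 × C: 3 H
  1 × C: no H
  1 × Cl: no H
  1 × N (aromatic): 1 H
  Total hydrogens = 6.
Molecular formula: C6H6ClNO2

C6H6ClNO2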